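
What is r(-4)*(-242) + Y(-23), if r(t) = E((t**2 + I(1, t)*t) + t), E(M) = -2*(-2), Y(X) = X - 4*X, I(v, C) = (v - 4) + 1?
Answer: -899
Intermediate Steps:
I(v, C) = -3 + v (I(v, C) = (-4 + v) + 1 = -3 + v)
Y(X) = -3*X
E(M) = 4
r(t) = 4
r(-4)*(-242) + Y(-23) = 4*(-242) - 3*(-23) = -968 + 69 = -899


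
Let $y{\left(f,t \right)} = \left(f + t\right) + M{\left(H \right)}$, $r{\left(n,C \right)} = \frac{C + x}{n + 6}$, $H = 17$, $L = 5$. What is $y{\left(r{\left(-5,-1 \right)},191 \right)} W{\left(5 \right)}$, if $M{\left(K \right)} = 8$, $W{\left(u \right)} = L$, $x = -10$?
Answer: $940$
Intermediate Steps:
$W{\left(u \right)} = 5$
$r{\left(n,C \right)} = \frac{-10 + C}{6 + n}$ ($r{\left(n,C \right)} = \frac{C - 10}{n + 6} = \frac{-10 + C}{6 + n}$)
$y{\left(f,t \right)} = 8 + f + t$ ($y{\left(f,t \right)} = \left(f + t\right) + 8 = 8 + f + t$)
$y{\left(r{\left(-5,-1 \right)},191 \right)} W{\left(5 \right)} = \left(8 + \frac{-10 - 1}{6 - 5} + 191\right) 5 = \left(8 + 1^{-1} \left(-11\right) + 191\right) 5 = \left(8 + 1 \left(-11\right) + 191\right) 5 = \left(8 - 11 + 191\right) 5 = 188 \cdot 5 = 940$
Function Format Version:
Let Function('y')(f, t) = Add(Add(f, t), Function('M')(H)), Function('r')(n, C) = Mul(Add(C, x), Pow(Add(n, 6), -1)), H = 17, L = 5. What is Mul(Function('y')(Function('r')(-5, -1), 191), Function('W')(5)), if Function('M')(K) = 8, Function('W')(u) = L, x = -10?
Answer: 940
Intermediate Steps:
Function('W')(u) = 5
Function('r')(n, C) = Mul(Pow(Add(6, n), -1), Add(-10, C)) (Function('r')(n, C) = Mul(Add(C, -10), Pow(Add(n, 6), -1)) = Mul(Add(-10, C), Pow(Add(6, n), -1)) = Mul(Pow(Add(6, n), -1), Add(-10, C)))
Function('y')(f, t) = Add(8, f, t) (Function('y')(f, t) = Add(Add(f, t), 8) = Add(8, f, t))
Mul(Function('y')(Function('r')(-5, -1), 191), Function('W')(5)) = Mul(Add(8, Mul(Pow(Add(6, -5), -1), Add(-10, -1)), 191), 5) = Mul(Add(8, Mul(Pow(1, -1), -11), 191), 5) = Mul(Add(8, Mul(1, -11), 191), 5) = Mul(Add(8, -11, 191), 5) = Mul(188, 5) = 940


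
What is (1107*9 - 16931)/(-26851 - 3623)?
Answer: 3484/15237 ≈ 0.22865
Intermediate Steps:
(1107*9 - 16931)/(-26851 - 3623) = (9963 - 16931)/(-30474) = -6968*(-1/30474) = 3484/15237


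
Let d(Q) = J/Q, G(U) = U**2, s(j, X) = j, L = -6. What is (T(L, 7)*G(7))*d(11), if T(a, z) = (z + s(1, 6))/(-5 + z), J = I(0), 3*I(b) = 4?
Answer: 784/33 ≈ 23.758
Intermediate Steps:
I(b) = 4/3 (I(b) = (1/3)*4 = 4/3)
J = 4/3 ≈ 1.3333
T(a, z) = (1 + z)/(-5 + z) (T(a, z) = (z + 1)/(-5 + z) = (1 + z)/(-5 + z))
d(Q) = 4/(3*Q)
(T(L, 7)*G(7))*d(11) = (((1 + 7)/(-5 + 7))*7**2)*((4/3)/11) = ((8/2)*49)*((4/3)*(1/11)) = (((1/2)*8)*49)*(4/33) = (4*49)*(4/33) = 196*(4/33) = 784/33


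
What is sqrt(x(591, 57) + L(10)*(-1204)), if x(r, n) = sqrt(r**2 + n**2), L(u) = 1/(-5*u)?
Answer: sqrt(602 + 75*sqrt(39170))/5 ≈ 24.856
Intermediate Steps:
L(u) = -1/(5*u)
x(r, n) = sqrt(n**2 + r**2)
sqrt(x(591, 57) + L(10)*(-1204)) = sqrt(sqrt(57**2 + 591**2) - 1/5/10*(-1204)) = sqrt(sqrt(3249 + 349281) - 1/5*1/10*(-1204)) = sqrt(sqrt(352530) - 1/50*(-1204)) = sqrt(3*sqrt(39170) + 602/25) = sqrt(602/25 + 3*sqrt(39170))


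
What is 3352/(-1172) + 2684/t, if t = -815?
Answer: -1469382/238795 ≈ -6.1533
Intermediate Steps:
3352/(-1172) + 2684/t = 3352/(-1172) + 2684/(-815) = 3352*(-1/1172) + 2684*(-1/815) = -838/293 - 2684/815 = -1469382/238795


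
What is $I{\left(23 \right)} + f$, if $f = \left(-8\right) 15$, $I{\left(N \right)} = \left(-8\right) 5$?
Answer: $-160$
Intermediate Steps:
$I{\left(N \right)} = -40$
$f = -120$
$I{\left(23 \right)} + f = -40 - 120 = -160$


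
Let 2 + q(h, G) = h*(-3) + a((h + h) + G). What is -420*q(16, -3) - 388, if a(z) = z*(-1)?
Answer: 32792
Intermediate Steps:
a(z) = -z
q(h, G) = -2 - G - 5*h (q(h, G) = -2 + (h*(-3) - ((h + h) + G)) = -2 + (-3*h - (2*h + G)) = -2 + (-3*h - (G + 2*h)) = -2 + (-3*h + (-G - 2*h)) = -2 + (-G - 5*h) = -2 - G - 5*h)
-420*q(16, -3) - 388 = -420*(-2 - 1*(-3) - 5*16) - 388 = -420*(-2 + 3 - 80) - 388 = -420*(-79) - 388 = 33180 - 388 = 32792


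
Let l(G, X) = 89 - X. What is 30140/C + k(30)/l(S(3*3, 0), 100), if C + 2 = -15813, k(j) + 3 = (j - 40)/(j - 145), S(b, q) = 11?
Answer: -1313163/800239 ≈ -1.6410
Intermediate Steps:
k(j) = -3 + (-40 + j)/(-145 + j) (k(j) = -3 + (j - 40)/(j - 145) = -3 + (-40 + j)/(-145 + j))
C = -15815 (C = -2 - 15813 = -15815)
30140/C + k(30)/l(S(3*3, 0), 100) = 30140/(-15815) + ((395 - 2*30)/(-145 + 30))/(89 - 1*100) = 30140*(-1/15815) + ((395 - 60)/(-115))/(89 - 100) = -6028/3163 - 1/115*335/(-11) = -6028/3163 - 67/23*(-1/11) = -6028/3163 + 67/253 = -1313163/800239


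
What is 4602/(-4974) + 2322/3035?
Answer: -402907/2516015 ≈ -0.16014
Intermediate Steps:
4602/(-4974) + 2322/3035 = 4602*(-1/4974) + 2322*(1/3035) = -767/829 + 2322/3035 = -402907/2516015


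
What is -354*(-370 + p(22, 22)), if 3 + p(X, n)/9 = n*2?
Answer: 354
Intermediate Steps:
p(X, n) = -27 + 18*n (p(X, n) = -27 + 9*(n*2) = -27 + 9*(2*n) = -27 + 18*n)
-354*(-370 + p(22, 22)) = -354*(-370 + (-27 + 18*22)) = -354*(-370 + (-27 + 396)) = -354*(-370 + 369) = -354*(-1) = 354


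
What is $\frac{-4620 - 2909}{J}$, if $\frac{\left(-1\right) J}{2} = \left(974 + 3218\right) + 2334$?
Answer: $\frac{7529}{13052} \approx 0.57685$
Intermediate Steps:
$J = -13052$ ($J = - 2 \left(\left(974 + 3218\right) + 2334\right) = - 2 \left(4192 + 2334\right) = \left(-2\right) 6526 = -13052$)
$\frac{-4620 - 2909}{J} = \frac{-4620 - 2909}{-13052} = \left(-7529\right) \left(- \frac{1}{13052}\right) = \frac{7529}{13052}$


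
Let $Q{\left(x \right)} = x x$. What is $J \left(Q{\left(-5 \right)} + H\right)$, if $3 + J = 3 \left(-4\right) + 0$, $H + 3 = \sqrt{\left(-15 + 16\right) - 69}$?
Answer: $-330 - 30 i \sqrt{17} \approx -330.0 - 123.69 i$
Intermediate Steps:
$H = -3 + 2 i \sqrt{17}$ ($H = -3 + \sqrt{\left(-15 + 16\right) - 69} = -3 + \sqrt{1 - 69} = -3 + \sqrt{-68} = -3 + 2 i \sqrt{17} \approx -3.0 + 8.2462 i$)
$Q{\left(x \right)} = x^{2}$
$J = -15$ ($J = -3 + \left(3 \left(-4\right) + 0\right) = -3 + \left(-12 + 0\right) = -3 - 12 = -15$)
$J \left(Q{\left(-5 \right)} + H\right) = - 15 \left(\left(-5\right)^{2} - \left(3 - 2 i \sqrt{17}\right)\right) = - 15 \left(25 - \left(3 - 2 i \sqrt{17}\right)\right) = - 15 \left(22 + 2 i \sqrt{17}\right) = -330 - 30 i \sqrt{17}$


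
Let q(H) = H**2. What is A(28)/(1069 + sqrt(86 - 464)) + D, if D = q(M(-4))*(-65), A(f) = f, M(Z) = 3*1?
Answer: -585 + 28/(1069 + 3*I*sqrt(42)) ≈ -584.97 - 0.00047622*I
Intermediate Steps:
M(Z) = 3
D = -585 (D = 3**2*(-65) = 9*(-65) = -585)
A(28)/(1069 + sqrt(86 - 464)) + D = 28/(1069 + sqrt(86 - 464)) - 585 = 28/(1069 + sqrt(-378)) - 585 = 28/(1069 + 3*I*sqrt(42)) - 585 = -585 + 28/(1069 + 3*I*sqrt(42))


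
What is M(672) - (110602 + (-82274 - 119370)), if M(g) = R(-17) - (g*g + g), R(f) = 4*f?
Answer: -361282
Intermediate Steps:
M(g) = -68 - g - g² (M(g) = 4*(-17) - (g*g + g) = -68 - (g² + g) = -68 - (g + g²) = -68 + (-g - g²) = -68 - g - g²)
M(672) - (110602 + (-82274 - 119370)) = (-68 - 1*672 - 1*672²) - (110602 + (-82274 - 119370)) = (-68 - 672 - 1*451584) - (110602 - 201644) = (-68 - 672 - 451584) - 1*(-91042) = -452324 + 91042 = -361282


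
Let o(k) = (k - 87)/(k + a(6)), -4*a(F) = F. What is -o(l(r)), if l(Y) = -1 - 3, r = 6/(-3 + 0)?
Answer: -182/11 ≈ -16.545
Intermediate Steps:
a(F) = -F/4
r = -2 (r = 6/(-3) = 6*(-⅓) = -2)
l(Y) = -4
o(k) = (-87 + k)/(-3/2 + k) (o(k) = (k - 87)/(k - ¼*6) = (-87 + k)/(k - 3/2) = (-87 + k)/(-3/2 + k))
-o(l(r)) = -2*(-87 - 4)/(-3 + 2*(-4)) = -2*(-91)/(-3 - 8) = -2*(-91)/(-11) = -2*(-1)*(-91)/11 = -1*182/11 = -182/11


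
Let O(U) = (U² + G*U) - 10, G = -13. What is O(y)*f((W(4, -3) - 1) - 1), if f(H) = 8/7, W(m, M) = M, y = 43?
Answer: 10240/7 ≈ 1462.9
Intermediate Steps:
O(U) = -10 + U² - 13*U (O(U) = (U² - 13*U) - 10 = -10 + U² - 13*U)
f(H) = 8/7 (f(H) = 8*(⅐) = 8/7)
O(y)*f((W(4, -3) - 1) - 1) = (-10 + 43² - 13*43)*(8/7) = (-10 + 1849 - 559)*(8/7) = 1280*(8/7) = 10240/7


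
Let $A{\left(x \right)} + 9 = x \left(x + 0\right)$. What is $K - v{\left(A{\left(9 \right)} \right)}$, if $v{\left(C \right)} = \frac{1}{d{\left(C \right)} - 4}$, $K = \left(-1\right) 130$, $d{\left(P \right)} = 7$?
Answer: $- \frac{391}{3} \approx -130.33$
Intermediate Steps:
$A{\left(x \right)} = -9 + x^{2}$ ($A{\left(x \right)} = -9 + x \left(x + 0\right) = -9 + x x = -9 + x^{2}$)
$K = -130$
$v{\left(C \right)} = \frac{1}{3}$ ($v{\left(C \right)} = \frac{1}{7 - 4} = \frac{1}{3}$)
$K - v{\left(A{\left(9 \right)} \right)} = -130 - \frac{1}{3} = - \frac{391}{3}$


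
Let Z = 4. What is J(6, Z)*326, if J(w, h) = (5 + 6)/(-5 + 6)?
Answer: 3586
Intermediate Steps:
J(w, h) = 11 (J(w, h) = 11/1 = 11*1 = 11)
J(6, Z)*326 = 11*326 = 3586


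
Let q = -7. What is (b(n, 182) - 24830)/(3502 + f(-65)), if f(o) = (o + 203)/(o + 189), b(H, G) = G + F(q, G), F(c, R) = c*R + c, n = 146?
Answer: -37386/5051 ≈ -7.4017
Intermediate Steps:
F(c, R) = c + R*c (F(c, R) = R*c + c = c + R*c)
b(H, G) = -7 - 6*G (b(H, G) = G - 7*(1 + G) = G + (-7 - 7*G) = -7 - 6*G)
f(o) = (203 + o)/(189 + o)
(b(n, 182) - 24830)/(3502 + f(-65)) = ((-7 - 6*182) - 24830)/(3502 + (203 - 65)/(189 - 65)) = ((-7 - 1092) - 24830)/(3502 + 138/124) = (-1099 - 24830)/(3502 + (1/124)*138) = -25929/(3502 + 69/62) = -25929/217193/62 = -25929*62/217193 = -37386/5051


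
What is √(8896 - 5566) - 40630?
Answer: -40630 + 3*√370 ≈ -40572.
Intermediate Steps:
√(8896 - 5566) - 40630 = √3330 - 40630 = 3*√370 - 40630 = -40630 + 3*√370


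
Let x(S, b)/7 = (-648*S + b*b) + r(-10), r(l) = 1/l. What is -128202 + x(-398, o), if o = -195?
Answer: 19433003/10 ≈ 1.9433e+6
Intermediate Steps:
x(S, b) = -7/10 - 4536*S + 7*b² (x(S, b) = 7*((-648*S + b*b) + 1/(-10)) = 7*((-648*S + b²) - ⅒) = 7*((b² - 648*S) - ⅒) = 7*(-⅒ + b² - 648*S) = -7/10 - 4536*S + 7*b²)
-128202 + x(-398, o) = -128202 + (-7/10 - 4536*(-398) + 7*(-195)²) = -128202 + (-7/10 + 1805328 + 7*38025) = -128202 + (-7/10 + 1805328 + 266175) = -128202 + 20715023/10 = 19433003/10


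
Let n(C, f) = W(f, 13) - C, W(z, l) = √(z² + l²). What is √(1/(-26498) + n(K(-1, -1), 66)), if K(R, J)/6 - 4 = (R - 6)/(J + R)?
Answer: √(-31596506678 + 3510720020*√181)/26498 ≈ 4.7189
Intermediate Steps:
K(R, J) = 24 + 6*(-6 + R)/(J + R) (K(R, J) = 24 + 6*((R - 6)/(J + R)) = 24 + 6*((-6 + R)/(J + R)) = 24 + 6*(-6 + R)/(J + R))
W(z, l) = √(l² + z²)
n(C, f) = √(169 + f²) - C (n(C, f) = √(13² + f²) - C = √(169 + f²) - C)
√(1/(-26498) + n(K(-1, -1), 66)) = √(1/(-26498) + (√(169 + 66²) - 6*(-6 + 4*(-1) + 5*(-1))/(-1 - 1))) = √(-1/26498 + (√(169 + 4356) - 6*(-6 - 4 - 5)/(-2))) = √(-1/26498 + (√4525 - 6*(-1)*(-15)/2)) = √(-1/26498 + (5*√181 - 1*45)) = √(-1/26498 + (5*√181 - 45)) = √(-1/26498 + (-45 + 5*√181)) = √(-1192411/26498 + 5*√181)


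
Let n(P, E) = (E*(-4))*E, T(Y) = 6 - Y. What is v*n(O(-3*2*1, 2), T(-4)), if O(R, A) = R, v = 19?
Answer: -7600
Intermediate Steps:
n(P, E) = -4*E² (n(P, E) = (-4*E)*E = -4*E²)
v*n(O(-3*2*1, 2), T(-4)) = 19*(-4*(6 - 1*(-4))²) = 19*(-4*(6 + 4)²) = 19*(-4*10²) = 19*(-4*100) = 19*(-400) = -7600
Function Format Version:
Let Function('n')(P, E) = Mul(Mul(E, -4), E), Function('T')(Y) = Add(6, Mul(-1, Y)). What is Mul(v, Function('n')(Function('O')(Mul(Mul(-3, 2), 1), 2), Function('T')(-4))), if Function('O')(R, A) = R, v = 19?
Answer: -7600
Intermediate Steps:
Function('n')(P, E) = Mul(-4, Pow(E, 2)) (Function('n')(P, E) = Mul(Mul(-4, E), E) = Mul(-4, Pow(E, 2)))
Mul(v, Function('n')(Function('O')(Mul(Mul(-3, 2), 1), 2), Function('T')(-4))) = Mul(19, Mul(-4, Pow(Add(6, Mul(-1, -4)), 2))) = Mul(19, Mul(-4, Pow(Add(6, 4), 2))) = Mul(19, Mul(-4, Pow(10, 2))) = Mul(19, Mul(-4, 100)) = Mul(19, -400) = -7600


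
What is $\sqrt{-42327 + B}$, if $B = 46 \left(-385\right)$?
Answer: $i \sqrt{60037} \approx 245.02 i$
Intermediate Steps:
$B = -17710$
$\sqrt{-42327 + B} = \sqrt{-42327 - 17710} = \sqrt{-60037} = i \sqrt{60037}$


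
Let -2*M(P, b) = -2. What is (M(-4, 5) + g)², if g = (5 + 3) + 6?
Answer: 225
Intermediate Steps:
M(P, b) = 1 (M(P, b) = -½*(-2) = 1)
g = 14 (g = 8 + 6 = 14)
(M(-4, 5) + g)² = (1 + 14)² = 15² = 225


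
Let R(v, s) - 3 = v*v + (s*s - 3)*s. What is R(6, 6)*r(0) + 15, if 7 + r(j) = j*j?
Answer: -1644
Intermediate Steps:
r(j) = -7 + j² (r(j) = -7 + j*j = -7 + j²)
R(v, s) = 3 + v² + s*(-3 + s²) (R(v, s) = 3 + (v*v + (s*s - 3)*s) = 3 + (v² + (s² - 3)*s) = 3 + (v² + (-3 + s²)*s) = 3 + (v² + s*(-3 + s²)) = 3 + v² + s*(-3 + s²))
R(6, 6)*r(0) + 15 = (3 + 6³ + 6² - 3*6)*(-7 + 0²) + 15 = (3 + 216 + 36 - 18)*(-7 + 0) + 15 = 237*(-7) + 15 = -1659 + 15 = -1644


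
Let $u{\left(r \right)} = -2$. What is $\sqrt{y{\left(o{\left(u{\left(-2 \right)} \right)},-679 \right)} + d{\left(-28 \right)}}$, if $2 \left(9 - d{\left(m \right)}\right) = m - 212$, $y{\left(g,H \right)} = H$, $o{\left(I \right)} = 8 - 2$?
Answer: $5 i \sqrt{22} \approx 23.452 i$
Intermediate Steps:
$o{\left(I \right)} = 6$ ($o{\left(I \right)} = 8 - 2 = 6$)
$d{\left(m \right)} = 115 - \frac{m}{2}$ ($d{\left(m \right)} = 9 - \frac{m - 212}{2} = 9 - \frac{-212 + m}{2} = 9 - \left(-106 + \frac{m}{2}\right) = 115 - \frac{m}{2}$)
$\sqrt{y{\left(o{\left(u{\left(-2 \right)} \right)},-679 \right)} + d{\left(-28 \right)}} = \sqrt{-679 + \left(115 - -14\right)} = \sqrt{-679 + \left(115 + 14\right)} = \sqrt{-679 + 129} = \sqrt{-550} = 5 i \sqrt{22}$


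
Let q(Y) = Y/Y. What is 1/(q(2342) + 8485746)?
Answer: 1/8485747 ≈ 1.1784e-7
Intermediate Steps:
q(Y) = 1
1/(q(2342) + 8485746) = 1/(1 + 8485746) = 1/8485747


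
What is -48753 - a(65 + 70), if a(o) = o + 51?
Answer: -48939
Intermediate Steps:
a(o) = 51 + o
-48753 - a(65 + 70) = -48753 - (51 + (65 + 70)) = -48753 - (51 + 135) = -48753 - 1*186 = -48753 - 186 = -48939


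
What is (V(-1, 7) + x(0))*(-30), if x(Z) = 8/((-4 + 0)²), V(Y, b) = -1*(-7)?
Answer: -225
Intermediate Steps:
V(Y, b) = 7
x(Z) = ½ (x(Z) = 8/((-4)²) = 8/16 = 8*(1/16) = ½)
(V(-1, 7) + x(0))*(-30) = (7 + ½)*(-30) = (15/2)*(-30) = -225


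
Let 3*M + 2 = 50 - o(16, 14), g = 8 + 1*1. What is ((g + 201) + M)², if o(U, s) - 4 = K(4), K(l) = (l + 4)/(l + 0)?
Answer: 50176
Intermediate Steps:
g = 9 (g = 8 + 1 = 9)
K(l) = (4 + l)/l
o(U, s) = 6 (o(U, s) = 4 + (4 + 4)/4 = 4 + (¼)*8 = 4 + 2 = 6)
M = 14 (M = -⅔ + (50 - 1*6)/3 = -⅔ + (50 - 6)/3 = -⅔ + (⅓)*44 = -⅔ + 44/3 = 14)
((g + 201) + M)² = ((9 + 201) + 14)² = (210 + 14)² = 224² = 50176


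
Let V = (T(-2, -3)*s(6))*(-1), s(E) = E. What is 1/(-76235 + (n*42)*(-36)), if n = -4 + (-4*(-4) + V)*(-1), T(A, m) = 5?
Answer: -1/91355 ≈ -1.0946e-5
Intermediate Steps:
V = -30 (V = (5*6)*(-1) = 30*(-1) = -30)
n = 10 (n = -4 + (-4*(-4) - 30)*(-1) = -4 + (16 - 30)*(-1) = -4 - 14*(-1) = -4 + 14 = 10)
1/(-76235 + (n*42)*(-36)) = 1/(-76235 + (10*42)*(-36)) = 1/(-76235 + 420*(-36)) = 1/(-76235 - 15120) = 1/(-91355) = -1/91355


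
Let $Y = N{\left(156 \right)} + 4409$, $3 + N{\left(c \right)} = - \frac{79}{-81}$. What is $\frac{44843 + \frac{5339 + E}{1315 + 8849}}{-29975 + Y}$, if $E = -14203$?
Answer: $- \frac{3076483869}{1754145470} \approx -1.7538$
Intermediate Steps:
$N{\left(c \right)} = - \frac{164}{81}$ ($N{\left(c \right)} = -3 - \frac{79}{-81} = -3 - - \frac{79}{81} = -3 + \frac{79}{81} = - \frac{164}{81}$)
$Y = \frac{356965}{81}$ ($Y = - \frac{164}{81} + 4409 = \frac{356965}{81} \approx 4407.0$)
$\frac{44843 + \frac{5339 + E}{1315 + 8849}}{-29975 + Y} = \frac{44843 + \frac{5339 - 14203}{1315 + 8849}}{-29975 + \frac{356965}{81}} = \frac{44843 - \frac{8864}{10164}}{- \frac{2071010}{81}} = \left(44843 - \frac{2216}{2541}\right) \left(- \frac{81}{2071010}\right) = \frac{113943847}{2541} \left(- \frac{81}{2071010}\right) = - \frac{3076483869}{1754145470}$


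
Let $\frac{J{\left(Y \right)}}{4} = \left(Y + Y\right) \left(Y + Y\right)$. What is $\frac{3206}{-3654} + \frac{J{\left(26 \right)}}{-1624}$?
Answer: $- \frac{13771}{1827} \approx -7.5375$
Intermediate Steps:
$J{\left(Y \right)} = 16 Y^{2}$ ($J{\left(Y \right)} = 4 \left(Y + Y\right) \left(Y + Y\right) = 4 \cdot 2 Y 2 Y = 4 \cdot 4 Y^{2} = 16 Y^{2}$)
$\frac{3206}{-3654} + \frac{J{\left(26 \right)}}{-1624} = \frac{3206}{-3654} + \frac{16 \cdot 26^{2}}{-1624} = 3206 \left(- \frac{1}{3654}\right) + 16 \cdot 676 \left(- \frac{1}{1624}\right) = - \frac{229}{261} + 10816 \left(- \frac{1}{1624}\right) = - \frac{229}{261} - \frac{1352}{203} = - \frac{13771}{1827}$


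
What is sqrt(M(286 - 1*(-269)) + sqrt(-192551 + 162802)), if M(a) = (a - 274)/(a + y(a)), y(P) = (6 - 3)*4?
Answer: sqrt(1967 + 3969*I*sqrt(29749))/63 ≈ 9.2999 + 9.2732*I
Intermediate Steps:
y(P) = 12 (y(P) = 3*4 = 12)
M(a) = (-274 + a)/(12 + a) (M(a) = (a - 274)/(a + 12) = (-274 + a)/(12 + a))
sqrt(M(286 - 1*(-269)) + sqrt(-192551 + 162802)) = sqrt((-274 + (286 - 1*(-269)))/(12 + (286 - 1*(-269))) + sqrt(-192551 + 162802)) = sqrt((-274 + (286 + 269))/(12 + (286 + 269)) + sqrt(-29749)) = sqrt((-274 + 555)/(12 + 555) + I*sqrt(29749)) = sqrt(281/567 + I*sqrt(29749))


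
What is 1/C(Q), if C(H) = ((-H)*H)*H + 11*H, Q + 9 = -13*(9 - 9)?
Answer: 1/630 ≈ 0.0015873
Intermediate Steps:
Q = -9 (Q = -9 - 13*(9 - 9) = -9 - 13*0 = -9 + 0 = -9)
C(H) = -H**3 + 11*H (C(H) = (-H**2)*H + 11*H = -H**3 + 11*H)
1/C(Q) = 1/(-9*(11 - 1*(-9)**2)) = 1/(-9*(11 - 1*81)) = 1/(-9*(11 - 81)) = 1/(-9*(-70)) = 1/630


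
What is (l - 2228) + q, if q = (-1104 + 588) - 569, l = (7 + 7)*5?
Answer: -3243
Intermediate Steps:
l = 70 (l = 14*5 = 70)
q = -1085 (q = -516 - 569 = -1085)
(l - 2228) + q = (70 - 2228) - 1085 = -2158 - 1085 = -3243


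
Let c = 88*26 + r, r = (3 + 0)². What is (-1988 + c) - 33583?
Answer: -33274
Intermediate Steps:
r = 9 (r = 3² = 9)
c = 2297 (c = 88*26 + 9 = 2288 + 9 = 2297)
(-1988 + c) - 33583 = (-1988 + 2297) - 33583 = 309 - 33583 = -33274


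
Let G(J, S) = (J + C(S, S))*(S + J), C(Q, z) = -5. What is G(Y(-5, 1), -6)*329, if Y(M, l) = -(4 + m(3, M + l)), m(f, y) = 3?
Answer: 51324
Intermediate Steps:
Y(M, l) = -7 (Y(M, l) = -(4 + 3) = -1*7 = -7)
G(J, S) = (-5 + J)*(J + S) (G(J, S) = (J - 5)*(S + J) = (-5 + J)*(J + S))
G(Y(-5, 1), -6)*329 = ((-7)² - 5*(-7) - 5*(-6) - 7*(-6))*329 = (49 + 35 + 30 + 42)*329 = 156*329 = 51324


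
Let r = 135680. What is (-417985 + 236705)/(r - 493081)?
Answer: 16480/32491 ≈ 0.50722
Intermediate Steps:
(-417985 + 236705)/(r - 493081) = (-417985 + 236705)/(135680 - 493081) = -181280/(-357401) = -181280*(-1/357401) = 16480/32491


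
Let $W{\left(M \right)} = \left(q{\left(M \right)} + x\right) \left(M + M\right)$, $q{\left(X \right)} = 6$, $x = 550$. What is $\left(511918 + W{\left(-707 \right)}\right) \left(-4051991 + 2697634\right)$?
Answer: $371454076962$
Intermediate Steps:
$W{\left(M \right)} = 1112 M$ ($W{\left(M \right)} = \left(6 + 550\right) \left(M + M\right) = 556 \cdot 2 M = 1112 M$)
$\left(511918 + W{\left(-707 \right)}\right) \left(-4051991 + 2697634\right) = \left(511918 + 1112 \left(-707\right)\right) \left(-4051991 + 2697634\right) = \left(511918 - 786184\right) \left(-1354357\right) = \left(-274266\right) \left(-1354357\right) = 371454076962$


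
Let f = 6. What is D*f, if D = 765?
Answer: 4590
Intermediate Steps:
D*f = 765*6 = 4590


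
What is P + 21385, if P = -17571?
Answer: 3814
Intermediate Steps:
P + 21385 = -17571 + 21385 = 3814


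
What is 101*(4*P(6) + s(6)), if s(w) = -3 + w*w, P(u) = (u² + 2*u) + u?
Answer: 25149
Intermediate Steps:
P(u) = u² + 3*u
s(w) = -3 + w²
101*(4*P(6) + s(6)) = 101*(4*(6*(3 + 6)) + (-3 + 6²)) = 101*(4*(6*9) + (-3 + 36)) = 101*(4*54 + 33) = 101*(216 + 33) = 101*249 = 25149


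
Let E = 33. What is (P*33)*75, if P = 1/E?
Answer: 75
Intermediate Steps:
P = 1/33 ≈ 0.030303
(P*33)*75 = ((1/33)*33)*75 = 1*75 = 75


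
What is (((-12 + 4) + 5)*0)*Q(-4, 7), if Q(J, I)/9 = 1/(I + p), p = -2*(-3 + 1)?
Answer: 0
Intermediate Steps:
p = 4 (p = -2*(-2) = 4)
Q(J, I) = 9/(4 + I) (Q(J, I) = 9/(I + 4) = 9/(4 + I))
(((-12 + 4) + 5)*0)*Q(-4, 7) = (((-12 + 4) + 5)*0)*(9/(4 + 7)) = ((-8 + 5)*0)*(9/11) = (-3*0)*(9*(1/11)) = 0*(9/11) = 0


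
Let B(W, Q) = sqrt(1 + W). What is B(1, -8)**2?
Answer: 2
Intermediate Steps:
B(1, -8)**2 = (sqrt(1 + 1))**2 = (sqrt(2))**2 = 2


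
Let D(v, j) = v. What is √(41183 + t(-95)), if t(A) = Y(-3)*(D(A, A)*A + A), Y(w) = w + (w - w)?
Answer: √14393 ≈ 119.97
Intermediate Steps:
Y(w) = w (Y(w) = w + 0 = w)
t(A) = -3*A - 3*A² (t(A) = -3*(A*A + A) = -3*(A² + A) = -3*(A + A²) = -3*A - 3*A²)
√(41183 + t(-95)) = √(41183 - 3*(-95)*(1 - 95)) = √(41183 - 3*(-95)*(-94)) = √(41183 - 26790) = √14393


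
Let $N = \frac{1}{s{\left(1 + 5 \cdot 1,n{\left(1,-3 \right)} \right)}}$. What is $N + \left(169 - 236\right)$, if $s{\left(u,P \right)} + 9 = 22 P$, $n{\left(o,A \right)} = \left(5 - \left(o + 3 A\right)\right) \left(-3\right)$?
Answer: $- \frac{58090}{867} \approx -67.001$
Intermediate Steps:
$n{\left(o,A \right)} = -15 + 3 o + 9 A$ ($n{\left(o,A \right)} = \left(5 - o - 3 A\right) \left(-3\right) = -15 + 3 o + 9 A$)
$s{\left(u,P \right)} = -9 + 22 P$
$N = - \frac{1}{867}$ ($N = \frac{1}{-9 + 22 \left(-15 + 3 \cdot 1 + 9 \left(-3\right)\right)} = \frac{1}{-9 + 22 \left(-15 + 3 - 27\right)} = \frac{1}{-9 + 22 \left(-39\right)} = \frac{1}{-9 - 858} = \frac{1}{-867} = - \frac{1}{867} \approx -0.0011534$)
$N + \left(169 - 236\right) = - \frac{1}{867} + \left(169 - 236\right) = - \frac{1}{867} - 67 = - \frac{58090}{867}$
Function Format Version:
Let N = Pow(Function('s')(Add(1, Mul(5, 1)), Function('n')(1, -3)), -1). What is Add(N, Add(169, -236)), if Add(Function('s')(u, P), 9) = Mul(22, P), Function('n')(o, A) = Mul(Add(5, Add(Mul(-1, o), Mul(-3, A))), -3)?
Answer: Rational(-58090, 867) ≈ -67.001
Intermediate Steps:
Function('n')(o, A) = Add(-15, Mul(3, o), Mul(9, A)) (Function('n')(o, A) = Mul(Add(5, Mul(-1, o), Mul(-3, A)), -3) = Add(-15, Mul(3, o), Mul(9, A)))
Function('s')(u, P) = Add(-9, Mul(22, P))
N = Rational(-1, 867) (N = Pow(Add(-9, Mul(22, Add(-15, Mul(3, 1), Mul(9, -3)))), -1) = Pow(Add(-9, Mul(22, Add(-15, 3, -27))), -1) = Pow(Add(-9, Mul(22, -39)), -1) = Pow(Add(-9, -858), -1) = Pow(-867, -1) = Rational(-1, 867) ≈ -0.0011534)
Add(N, Add(169, -236)) = Add(Rational(-1, 867), Add(169, -236)) = Add(Rational(-1, 867), -67) = Rational(-58090, 867)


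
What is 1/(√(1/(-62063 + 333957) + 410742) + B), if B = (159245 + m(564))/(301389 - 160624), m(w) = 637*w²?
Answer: 7761275997167347270/8968031599137344868921 - 19814785225*√30364655716681006/8968031599137344868921 ≈ 0.00048042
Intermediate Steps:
B = 202786397/140765 (B = (159245 + 637*564²)/(301389 - 160624) = (159245 + 637*318096)/140765 = (159245 + 202627152)*(1/140765) = 202786397*(1/140765) = 202786397/140765 ≈ 1440.6)
1/(√(1/(-62063 + 333957) + 410742) + B) = 1/(√(1/(-62063 + 333957) + 410742) + 202786397/140765) = 1/(√(1/271894 + 410742) + 202786397/140765) = 1/(√(111678285349/271894) + 202786397/140765) = 1/(√30364655716681006/271894 + 202786397/140765) = 1/(202786397/140765 + √30364655716681006/271894)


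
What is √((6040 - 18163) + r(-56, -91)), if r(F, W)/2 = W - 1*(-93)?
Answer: I*√12119 ≈ 110.09*I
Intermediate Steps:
r(F, W) = 186 + 2*W (r(F, W) = 2*(W - 1*(-93)) = 2*(W + 93) = 2*(93 + W) = 186 + 2*W)
√((6040 - 18163) + r(-56, -91)) = √((6040 - 18163) + (186 + 2*(-91))) = √(-12123 + (186 - 182)) = √(-12123 + 4) = √(-12119) = I*√12119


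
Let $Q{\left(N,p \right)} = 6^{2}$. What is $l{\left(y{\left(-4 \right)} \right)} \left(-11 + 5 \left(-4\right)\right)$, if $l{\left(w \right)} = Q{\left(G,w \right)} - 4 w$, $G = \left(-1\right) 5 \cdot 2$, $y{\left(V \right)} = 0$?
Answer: $-1116$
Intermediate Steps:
$G = -10$ ($G = \left(-5\right) 2 = -10$)
$Q{\left(N,p \right)} = 36$
$l{\left(w \right)} = 36 - 4 w$
$l{\left(y{\left(-4 \right)} \right)} \left(-11 + 5 \left(-4\right)\right) = \left(36 - 0\right) \left(-11 + 5 \left(-4\right)\right) = \left(36 + 0\right) \left(-11 - 20\right) = 36 \left(-31\right) = -1116$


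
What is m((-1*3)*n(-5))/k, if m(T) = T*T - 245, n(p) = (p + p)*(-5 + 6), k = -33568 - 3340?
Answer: -655/36908 ≈ -0.017747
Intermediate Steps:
k = -36908
n(p) = 2*p (n(p) = (2*p)*1 = 2*p)
m(T) = -245 + T² (m(T) = T² - 245 = -245 + T²)
m((-1*3)*n(-5))/k = (-245 + ((-1*3)*(2*(-5)))²)/(-36908) = (-245 + (-3*(-10))²)*(-1/36908) = (-245 + 30²)*(-1/36908) = (-245 + 900)*(-1/36908) = 655*(-1/36908) = -655/36908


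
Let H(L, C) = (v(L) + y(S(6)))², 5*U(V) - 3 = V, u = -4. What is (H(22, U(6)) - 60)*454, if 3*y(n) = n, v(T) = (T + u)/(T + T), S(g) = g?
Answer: -5954437/242 ≈ -24605.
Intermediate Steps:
U(V) = ⅗ + V/5
v(T) = (-4 + T)/(2*T) (v(T) = (T - 4)/(T + T) = (-4 + T)/((2*T)) = (-4 + T)*(1/(2*T)) = (-4 + T)/(2*T))
y(n) = n/3
H(L, C) = (2 + (-4 + L)/(2*L))² (H(L, C) = ((-4 + L)/(2*L) + (⅓)*6)² = ((-4 + L)/(2*L) + 2)² = (2 + (-4 + L)/(2*L))²)
(H(22, U(6)) - 60)*454 = ((¼)*(-4 + 5*22)²/22² - 60)*454 = ((¼)*(1/484)*(-4 + 110)² - 60)*454 = ((¼)*(1/484)*106² - 60)*454 = ((¼)*(1/484)*11236 - 60)*454 = (2809/484 - 60)*454 = -26231/484*454 = -5954437/242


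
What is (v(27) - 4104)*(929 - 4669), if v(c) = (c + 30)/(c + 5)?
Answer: 122738385/8 ≈ 1.5342e+7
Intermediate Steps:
v(c) = (30 + c)/(5 + c)
(v(27) - 4104)*(929 - 4669) = ((30 + 27)/(5 + 27) - 4104)*(929 - 4669) = (57/32 - 4104)*(-3740) = -131271/32*(-3740) = 122738385/8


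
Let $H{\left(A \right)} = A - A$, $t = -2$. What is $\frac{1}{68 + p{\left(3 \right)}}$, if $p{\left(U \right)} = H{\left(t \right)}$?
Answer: $\frac{1}{68} \approx 0.014706$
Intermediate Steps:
$H{\left(A \right)} = 0$
$p{\left(U \right)} = 0$
$\frac{1}{68 + p{\left(3 \right)}} = \frac{1}{68 + 0} = \frac{1}{68}$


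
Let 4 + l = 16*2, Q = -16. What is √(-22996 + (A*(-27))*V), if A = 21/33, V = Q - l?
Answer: 4*I*√1390 ≈ 149.13*I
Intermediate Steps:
l = 28 (l = -4 + 16*2 = -4 + 32 = 28)
V = -44 (V = -16 - 1*28 = -16 - 28 = -44)
A = 7/11 (A = 21*(1/33) = 7/11 ≈ 0.63636)
√(-22996 + (A*(-27))*V) = √(-22996 + ((7/11)*(-27))*(-44)) = √(-22996 - 189/11*(-44)) = √(-22996 + 756) = √(-22240) = 4*I*√1390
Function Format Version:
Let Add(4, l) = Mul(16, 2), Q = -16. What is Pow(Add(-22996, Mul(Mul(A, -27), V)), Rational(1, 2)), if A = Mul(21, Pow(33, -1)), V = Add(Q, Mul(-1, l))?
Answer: Mul(4, I, Pow(1390, Rational(1, 2))) ≈ Mul(149.13, I)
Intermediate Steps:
l = 28 (l = Add(-4, Mul(16, 2)) = Add(-4, 32) = 28)
V = -44 (V = Add(-16, Mul(-1, 28)) = Add(-16, -28) = -44)
A = Rational(7, 11) (A = Mul(21, Rational(1, 33)) = Rational(7, 11) ≈ 0.63636)
Pow(Add(-22996, Mul(Mul(A, -27), V)), Rational(1, 2)) = Pow(Add(-22996, Mul(Mul(Rational(7, 11), -27), -44)), Rational(1, 2)) = Pow(Add(-22996, Mul(Rational(-189, 11), -44)), Rational(1, 2)) = Pow(Add(-22996, 756), Rational(1, 2)) = Pow(-22240, Rational(1, 2)) = Mul(4, I, Pow(1390, Rational(1, 2)))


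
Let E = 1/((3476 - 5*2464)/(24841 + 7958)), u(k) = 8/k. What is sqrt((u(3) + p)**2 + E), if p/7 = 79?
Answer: 5*sqrt(241502116735)/4422 ≈ 555.66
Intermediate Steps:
p = 553 (p = 7*79 = 553)
E = -10933/2948 (E = 1/((3476 - 12320)/32799) = 1/(-8844*1/32799) = 1/(-2948/10933) = -10933/2948 ≈ -3.7086)
sqrt((u(3) + p)**2 + E) = sqrt((8/3 + 553)**2 - 10933/2948) = sqrt((1667/3)**2 - 10933/2948) = sqrt(2778889/9 - 10933/2948) = sqrt(8192066375/26532) = 5*sqrt(241502116735)/4422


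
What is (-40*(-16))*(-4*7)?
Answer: -17920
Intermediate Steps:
(-40*(-16))*(-4*7) = 640*(-28) = -17920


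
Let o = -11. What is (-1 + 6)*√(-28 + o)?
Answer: 5*I*√39 ≈ 31.225*I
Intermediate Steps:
(-1 + 6)*√(-28 + o) = (-1 + 6)*√(-28 - 11) = 5*√(-39) = 5*(I*√39) = 5*I*√39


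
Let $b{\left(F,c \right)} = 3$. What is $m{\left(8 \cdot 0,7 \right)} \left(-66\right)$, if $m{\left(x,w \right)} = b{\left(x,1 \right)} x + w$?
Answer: $-462$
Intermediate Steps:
$m{\left(x,w \right)} = w + 3 x$ ($m{\left(x,w \right)} = 3 x + w = w + 3 x$)
$m{\left(8 \cdot 0,7 \right)} \left(-66\right) = \left(7 + 3 \cdot 8 \cdot 0\right) \left(-66\right) = \left(7 + 3 \cdot 0\right) \left(-66\right) = \left(7 + 0\right) \left(-66\right) = 7 \left(-66\right) = -462$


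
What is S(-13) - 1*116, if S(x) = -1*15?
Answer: -131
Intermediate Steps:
S(x) = -15
S(-13) - 1*116 = -15 - 1*116 = -15 - 116 = -131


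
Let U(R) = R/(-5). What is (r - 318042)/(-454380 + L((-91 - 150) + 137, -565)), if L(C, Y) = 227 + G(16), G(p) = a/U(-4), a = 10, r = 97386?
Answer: 441312/908281 ≈ 0.48588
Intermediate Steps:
U(R) = -R/5 (U(R) = R*(-1/5) = -R/5)
G(p) = 25/2 (G(p) = 10/((-1/5*(-4))) = 10/(4/5) = 10*(5/4) = 25/2)
L(C, Y) = 479/2 (L(C, Y) = 227 + 25/2 = 479/2)
(r - 318042)/(-454380 + L((-91 - 150) + 137, -565)) = (97386 - 318042)/(-454380 + 479/2) = -220656/(-908281/2) = -220656*(-2/908281) = 441312/908281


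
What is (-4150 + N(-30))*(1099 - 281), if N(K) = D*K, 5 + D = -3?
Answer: -3198380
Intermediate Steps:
D = -8 (D = -5 - 3 = -8)
N(K) = -8*K
(-4150 + N(-30))*(1099 - 281) = (-4150 - 8*(-30))*(1099 - 281) = (-4150 + 240)*818 = -3910*818 = -3198380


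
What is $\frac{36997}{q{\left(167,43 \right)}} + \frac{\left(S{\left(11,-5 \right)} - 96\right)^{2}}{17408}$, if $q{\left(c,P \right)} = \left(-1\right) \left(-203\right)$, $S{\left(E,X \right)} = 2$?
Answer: $\frac{161459371}{883456} \approx 182.76$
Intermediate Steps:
$q{\left(c,P \right)} = 203$
$\frac{36997}{q{\left(167,43 \right)}} + \frac{\left(S{\left(11,-5 \right)} - 96\right)^{2}}{17408} = \frac{36997}{203} + \frac{\left(2 - 96\right)^{2}}{17408} = 36997 \cdot \frac{1}{203} + \left(-94\right)^{2} \cdot \frac{1}{17408} = \frac{36997}{203} + 8836 \cdot \frac{1}{17408} = \frac{36997}{203} + \frac{2209}{4352} = \frac{161459371}{883456}$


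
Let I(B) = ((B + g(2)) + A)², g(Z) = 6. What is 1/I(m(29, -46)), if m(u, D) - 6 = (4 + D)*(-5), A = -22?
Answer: 1/40000 ≈ 2.5000e-5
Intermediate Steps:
m(u, D) = -14 - 5*D (m(u, D) = 6 + (4 + D)*(-5) = 6 + (-20 - 5*D) = -14 - 5*D)
I(B) = (-16 + B)² (I(B) = ((B + 6) - 22)² = ((6 + B) - 22)² = (-16 + B)²)
1/I(m(29, -46)) = 1/((-16 + (-14 - 5*(-46)))²) = 1/((-16 + (-14 + 230))²) = 1/((-16 + 216)²) = 1/(200²) = 1/40000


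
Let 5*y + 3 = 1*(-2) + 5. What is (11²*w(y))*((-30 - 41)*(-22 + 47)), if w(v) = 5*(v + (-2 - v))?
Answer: 2147750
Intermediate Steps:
y = 0 (y = -⅗ + (1*(-2) + 5)/5 = -⅗ + (-2 + 5)/5 = -⅗ + (⅕)*3 = -⅗ + ⅗ = 0)
w(v) = -10 (w(v) = 5*(-2) = -10)
(11²*w(y))*((-30 - 41)*(-22 + 47)) = (11²*(-10))*((-30 - 41)*(-22 + 47)) = (121*(-10))*(-71*25) = -1210*(-1775) = 2147750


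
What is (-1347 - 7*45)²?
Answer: 2762244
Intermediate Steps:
(-1347 - 7*45)² = (-1347 - 315)² = (-1662)² = 2762244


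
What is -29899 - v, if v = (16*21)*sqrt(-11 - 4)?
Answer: -29899 - 336*I*sqrt(15) ≈ -29899.0 - 1301.3*I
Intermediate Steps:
v = 336*I*sqrt(15) (v = 336*sqrt(-15) = 336*(I*sqrt(15)) = 336*I*sqrt(15) ≈ 1301.3*I)
-29899 - v = -29899 - 336*I*sqrt(15)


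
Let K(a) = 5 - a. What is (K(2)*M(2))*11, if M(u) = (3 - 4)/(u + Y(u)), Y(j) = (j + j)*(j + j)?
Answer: -11/6 ≈ -1.8333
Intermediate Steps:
Y(j) = 4*j² (Y(j) = (2*j)*(2*j) = 4*j²)
M(u) = -1/(u + 4*u²) (M(u) = (3 - 4)/(u + 4*u²) = -1/(u + 4*u²))
(K(2)*M(2))*11 = ((5 - 1*2)*(-1/(2*(1 + 4*2))))*11 = ((5 - 2)*(-1*½/(1 + 8)))*11 = (3*(-1*½/9))*11 = (3*(-1*½*⅑))*11 = (3*(-1/18))*11 = -⅙*11 = -11/6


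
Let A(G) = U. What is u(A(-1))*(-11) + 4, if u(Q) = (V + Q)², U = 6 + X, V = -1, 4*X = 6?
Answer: -1843/4 ≈ -460.75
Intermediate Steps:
X = 3/2 (X = (¼)*6 = 3/2 ≈ 1.5000)
U = 15/2 (U = 6 + 3/2 = 15/2 ≈ 7.5000)
A(G) = 15/2
u(Q) = (-1 + Q)²
u(A(-1))*(-11) + 4 = (-1 + 15/2)²*(-11) + 4 = (13/2)²*(-11) + 4 = (169/4)*(-11) + 4 = -1859/4 + 4 = -1843/4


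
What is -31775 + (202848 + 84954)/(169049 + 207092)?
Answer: -11951592473/376141 ≈ -31774.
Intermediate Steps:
-31775 + (202848 + 84954)/(169049 + 207092) = -31775 + 287802/376141 = -11951592473/376141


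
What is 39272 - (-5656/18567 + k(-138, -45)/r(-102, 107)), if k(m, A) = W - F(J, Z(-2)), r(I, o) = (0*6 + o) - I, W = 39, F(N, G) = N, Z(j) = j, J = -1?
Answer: 152395553240/3880503 ≈ 39272.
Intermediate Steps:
r(I, o) = o - I (r(I, o) = (0 + o) - I = o - I)
k(m, A) = 40 (k(m, A) = 39 - 1*(-1) = 39 + 1 = 40)
39272 - (-5656/18567 + k(-138, -45)/r(-102, 107)) = 39272 - (-5656/18567 + 40/(107 - 1*(-102))) = 39272 - (-5656*1/18567 + 40/(107 + 102)) = 39272 - (-5656/18567 + 40/209) = 39272 - 1*(-439424/3880503) = 39272 + 439424/3880503 = 152395553240/3880503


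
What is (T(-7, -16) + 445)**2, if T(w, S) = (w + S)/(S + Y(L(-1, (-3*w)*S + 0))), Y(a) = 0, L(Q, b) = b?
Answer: 51022449/256 ≈ 1.9931e+5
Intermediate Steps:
T(w, S) = (S + w)/S (T(w, S) = (w + S)/(S + 0) = (S + w)/S)
(T(-7, -16) + 445)**2 = ((-16 - 7)/(-16) + 445)**2 = (-1/16*(-23) + 445)**2 = (23/16 + 445)**2 = (7143/16)**2 = 51022449/256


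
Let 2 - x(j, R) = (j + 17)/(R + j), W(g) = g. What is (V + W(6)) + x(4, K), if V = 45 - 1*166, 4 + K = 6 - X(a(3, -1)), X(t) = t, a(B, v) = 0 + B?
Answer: -120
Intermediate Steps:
a(B, v) = B
K = -1 (K = -4 + (6 - 1*3) = -4 + (6 - 3) = -4 + 3 = -1)
x(j, R) = 2 - (17 + j)/(R + j) (x(j, R) = 2 - (j + 17)/(R + j) = 2 - (17 + j)/(R + j))
V = -121 (V = 45 - 166 = -121)
(V + W(6)) + x(4, K) = (-121 + 6) + (-17 + 4 + 2*(-1))/(-1 + 4) = -115 + (-17 + 4 - 2)/3 = -115 + (⅓)*(-15) = -115 - 5 = -120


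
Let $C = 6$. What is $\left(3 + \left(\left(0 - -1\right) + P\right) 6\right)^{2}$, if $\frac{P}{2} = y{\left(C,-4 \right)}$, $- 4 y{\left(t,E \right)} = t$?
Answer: $81$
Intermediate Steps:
$y{\left(t,E \right)} = - \frac{t}{4}$
$P = -3$ ($P = 2 \left(\left(- \frac{1}{4}\right) 6\right) = 2 \left(- \frac{3}{2}\right) = -3$)
$\left(3 + \left(\left(0 - -1\right) + P\right) 6\right)^{2} = \left(3 + \left(\left(0 - -1\right) - 3\right) 6\right)^{2} = \left(3 + \left(\left(0 + 1\right) - 3\right) 6\right)^{2} = \left(3 + \left(1 - 3\right) 6\right)^{2} = \left(3 - 12\right)^{2} = \left(-9\right)^{2} = 81$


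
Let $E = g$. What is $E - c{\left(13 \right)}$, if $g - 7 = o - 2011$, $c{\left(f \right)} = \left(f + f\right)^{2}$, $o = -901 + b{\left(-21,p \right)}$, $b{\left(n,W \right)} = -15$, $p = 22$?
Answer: $-3596$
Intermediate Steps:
$o = -916$ ($o = -901 - 15 = -916$)
$c{\left(f \right)} = 4 f^{2}$ ($c{\left(f \right)} = \left(2 f\right)^{2} = 4 f^{2}$)
$g = -2920$ ($g = 7 - 2927 = -2920$)
$E = -2920$
$E - c{\left(13 \right)} = -2920 - 4 \cdot 13^{2} = -2920 - 4 \cdot 169 = -2920 - 676 = -3596$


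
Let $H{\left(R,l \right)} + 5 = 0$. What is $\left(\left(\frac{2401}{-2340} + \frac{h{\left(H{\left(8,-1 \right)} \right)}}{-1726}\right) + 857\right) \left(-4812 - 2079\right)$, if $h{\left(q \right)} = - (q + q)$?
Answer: $- \frac{3970500429569}{673140} \approx -5.8985 \cdot 10^{6}$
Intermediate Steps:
$H{\left(R,l \right)} = -5$ ($H{\left(R,l \right)} = -5 + 0 = -5$)
$h{\left(q \right)} = - 2 q$
$\left(\left(\frac{2401}{-2340} + \frac{h{\left(H{\left(8,-1 \right)} \right)}}{-1726}\right) + 857\right) \left(-4812 - 2079\right) = \left(\left(\frac{2401}{-2340} + \frac{\left(-2\right) \left(-5\right)}{-1726}\right) + 857\right) \left(-4812 - 2079\right) = \left(\left(2401 \left(- \frac{1}{2340}\right) + 10 \left(- \frac{1}{1726}\right)\right) + 857\right) \left(-6891\right) = \left(\left(- \frac{2401}{2340} - \frac{5}{863}\right) + 857\right) \left(-6891\right) = \left(- \frac{2083763}{2019420} + 857\right) \left(-6891\right) = \frac{1728559177}{2019420} \left(-6891\right) = - \frac{3970500429569}{673140}$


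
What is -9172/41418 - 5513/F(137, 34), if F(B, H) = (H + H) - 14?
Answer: -4237643/41418 ≈ -102.31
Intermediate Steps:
F(B, H) = -14 + 2*H (F(B, H) = 2*H - 14 = -14 + 2*H)
-9172/41418 - 5513/F(137, 34) = -9172/41418 - 5513/(-14 + 2*34) = -9172*1/41418 - 5513/(-14 + 68) = -4586/20709 - 5513/54 = -4237643/41418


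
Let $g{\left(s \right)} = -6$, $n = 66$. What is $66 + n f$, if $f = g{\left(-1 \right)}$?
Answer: $-330$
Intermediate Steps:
$f = -6$
$66 + n f = 66 + 66 \left(-6\right) = 66 - 396 = -330$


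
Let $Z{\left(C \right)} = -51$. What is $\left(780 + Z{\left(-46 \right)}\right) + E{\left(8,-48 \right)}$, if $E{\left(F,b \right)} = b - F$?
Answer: $673$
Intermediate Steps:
$\left(780 + Z{\left(-46 \right)}\right) + E{\left(8,-48 \right)} = \left(780 - 51\right) - 56 = 729 - 56 = 673$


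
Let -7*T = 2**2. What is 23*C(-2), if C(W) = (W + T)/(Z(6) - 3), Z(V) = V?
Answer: -138/7 ≈ -19.714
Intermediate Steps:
T = -4/7 (T = -1/7*2**2 = -1/7*4 = -4/7 ≈ -0.57143)
C(W) = -4/21 + W/3 (C(W) = (W - 4/7)/(6 - 3) = (-4/7 + W)/3 = (-4/7 + W)*(1/3) = -4/21 + W/3)
23*C(-2) = 23*(-4/21 + (1/3)*(-2)) = 23*(-4/21 - 2/3) = 23*(-6/7) = -138/7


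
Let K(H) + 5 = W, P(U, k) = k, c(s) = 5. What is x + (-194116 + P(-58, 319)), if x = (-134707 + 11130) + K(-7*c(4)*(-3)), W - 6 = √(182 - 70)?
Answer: -317373 + 4*√7 ≈ -3.1736e+5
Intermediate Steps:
W = 6 + 4*√7 (W = 6 + √(182 - 70) = 6 + √112 = 6 + 4*√7 ≈ 16.583)
K(H) = 1 + 4*√7 (K(H) = -5 + (6 + 4*√7) = 1 + 4*√7)
x = -123576 + 4*√7 (x = (-134707 + 11130) + (1 + 4*√7) = -123577 + (1 + 4*√7) = -123576 + 4*√7 ≈ -1.2357e+5)
x + (-194116 + P(-58, 319)) = (-123576 + 4*√7) + (-194116 + 319) = (-123576 + 4*√7) - 193797 = -317373 + 4*√7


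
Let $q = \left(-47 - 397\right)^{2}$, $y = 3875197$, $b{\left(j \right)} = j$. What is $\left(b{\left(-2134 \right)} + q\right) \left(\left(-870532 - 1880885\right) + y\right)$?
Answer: $219139347560$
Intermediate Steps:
$q = 197136$ ($q = \left(-444\right)^{2} = 197136$)
$\left(b{\left(-2134 \right)} + q\right) \left(\left(-870532 - 1880885\right) + y\right) = \left(-2134 + 197136\right) \left(\left(-870532 - 1880885\right) + 3875197\right) = 195002 \left(-2751417 + 3875197\right) = 195002 \cdot 1123780 = 219139347560$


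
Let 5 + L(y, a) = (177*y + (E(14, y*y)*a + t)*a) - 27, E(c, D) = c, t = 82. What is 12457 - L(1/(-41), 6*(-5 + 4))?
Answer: 511734/41 ≈ 12481.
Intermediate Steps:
L(y, a) = -32 + 177*y + a*(82 + 14*a) (L(y, a) = -5 + ((177*y + (14*a + 82)*a) - 27) = -5 + ((177*y + (82 + 14*a)*a) - 27) = -5 + ((177*y + a*(82 + 14*a)) - 27) = -5 + (-27 + 177*y + a*(82 + 14*a)) = -32 + 177*y + a*(82 + 14*a))
12457 - L(1/(-41), 6*(-5 + 4)) = 12457 - (-32 + 14*(6*(-5 + 4))**2 + 82*(6*(-5 + 4)) + 177/(-41)) = 12457 - (-32 + 14*(6*(-1))**2 + 82*(6*(-1)) + 177*(-1/41)) = 12457 - (-32 + 14*(-6)**2 + 82*(-6) - 177/41) = 12457 - (-32 + 14*36 - 492 - 177/41) = 12457 - (-32 + 504 - 492 - 177/41) = 12457 - 1*(-997/41) = 12457 + 997/41 = 511734/41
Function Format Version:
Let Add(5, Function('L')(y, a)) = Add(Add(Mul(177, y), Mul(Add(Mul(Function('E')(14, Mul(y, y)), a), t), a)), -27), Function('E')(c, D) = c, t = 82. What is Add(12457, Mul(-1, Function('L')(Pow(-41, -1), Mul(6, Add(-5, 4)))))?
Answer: Rational(511734, 41) ≈ 12481.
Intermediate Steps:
Function('L')(y, a) = Add(-32, Mul(177, y), Mul(a, Add(82, Mul(14, a)))) (Function('L')(y, a) = Add(-5, Add(Add(Mul(177, y), Mul(Add(Mul(14, a), 82), a)), -27)) = Add(-5, Add(Add(Mul(177, y), Mul(Add(82, Mul(14, a)), a)), -27)) = Add(-5, Add(Add(Mul(177, y), Mul(a, Add(82, Mul(14, a)))), -27)) = Add(-5, Add(-27, Mul(177, y), Mul(a, Add(82, Mul(14, a))))) = Add(-32, Mul(177, y), Mul(a, Add(82, Mul(14, a)))))
Add(12457, Mul(-1, Function('L')(Pow(-41, -1), Mul(6, Add(-5, 4))))) = Add(12457, Mul(-1, Add(-32, Mul(14, Pow(Mul(6, Add(-5, 4)), 2)), Mul(82, Mul(6, Add(-5, 4))), Mul(177, Pow(-41, -1))))) = Add(12457, Mul(-1, Add(-32, Mul(14, Pow(Mul(6, -1), 2)), Mul(82, Mul(6, -1)), Mul(177, Rational(-1, 41))))) = Add(12457, Mul(-1, Add(-32, Mul(14, Pow(-6, 2)), Mul(82, -6), Rational(-177, 41)))) = Add(12457, Mul(-1, Add(-32, Mul(14, 36), -492, Rational(-177, 41)))) = Add(12457, Mul(-1, Add(-32, 504, -492, Rational(-177, 41)))) = Add(12457, Mul(-1, Rational(-997, 41))) = Add(12457, Rational(997, 41)) = Rational(511734, 41)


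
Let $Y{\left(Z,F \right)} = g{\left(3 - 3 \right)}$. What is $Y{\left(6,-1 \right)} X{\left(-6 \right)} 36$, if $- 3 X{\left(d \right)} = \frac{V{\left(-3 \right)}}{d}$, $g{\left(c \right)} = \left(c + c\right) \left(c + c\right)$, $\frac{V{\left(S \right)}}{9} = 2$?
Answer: $0$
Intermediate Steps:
$V{\left(S \right)} = 18$ ($V{\left(S \right)} = 9 \cdot 2 = 18$)
$g{\left(c \right)} = 4 c^{2}$ ($g{\left(c \right)} = 2 c 2 c = 4 c^{2}$)
$X{\left(d \right)} = - \frac{6}{d}$ ($X{\left(d \right)} = - \frac{18 \frac{1}{d}}{3} = - \frac{6}{d}$)
$Y{\left(Z,F \right)} = 0$ ($Y{\left(Z,F \right)} = 4 \left(3 - 3\right)^{2} = 4 \cdot 0^{2} = 4 \cdot 0 = 0$)
$Y{\left(6,-1 \right)} X{\left(-6 \right)} 36 = 0 \left(- \frac{6}{-6}\right) 36 = 0 \left(\left(-6\right) \left(- \frac{1}{6}\right)\right) 36 = 0 \cdot 1 \cdot 36 = 0 \cdot 36 = 0$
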